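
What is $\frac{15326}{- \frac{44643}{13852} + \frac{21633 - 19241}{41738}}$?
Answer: $- \frac{4430400048488}{915087775} \approx -4841.5$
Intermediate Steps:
$\frac{15326}{- \frac{44643}{13852} + \frac{21633 - 19241}{41738}} = \frac{15326}{\left(-44643\right) \frac{1}{13852} + \left(21633 - 19241\right) \frac{1}{41738}} = \frac{15326}{- \frac{44643}{13852} + 2392 \cdot \frac{1}{41738}} = \frac{15326}{- \frac{44643}{13852} + \frac{1196}{20869}} = \frac{15326}{- \frac{915087775}{289077388}} = 15326 \left(- \frac{289077388}{915087775}\right) = - \frac{4430400048488}{915087775}$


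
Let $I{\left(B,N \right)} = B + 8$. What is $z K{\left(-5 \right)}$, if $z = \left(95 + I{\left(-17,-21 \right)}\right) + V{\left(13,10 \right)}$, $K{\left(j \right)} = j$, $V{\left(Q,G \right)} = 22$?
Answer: $-540$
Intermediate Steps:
$I{\left(B,N \right)} = 8 + B$
$z = 108$ ($z = \left(95 + \left(8 - 17\right)\right) + 22 = \left(95 - 9\right) + 22 = 86 + 22 = 108$)
$z K{\left(-5 \right)} = 108 \left(-5\right) = -540$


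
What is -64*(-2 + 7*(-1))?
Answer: 576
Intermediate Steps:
-64*(-2 + 7*(-1)) = -64*(-2 - 7) = -64*(-9) = 576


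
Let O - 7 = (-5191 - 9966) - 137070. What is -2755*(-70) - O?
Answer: 345070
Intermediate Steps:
O = -152220 (O = 7 + ((-5191 - 9966) - 137070) = 7 + (-15157 - 137070) = 7 - 152227 = -152220)
-2755*(-70) - O = -2755*(-70) - 1*(-152220) = 192850 + 152220 = 345070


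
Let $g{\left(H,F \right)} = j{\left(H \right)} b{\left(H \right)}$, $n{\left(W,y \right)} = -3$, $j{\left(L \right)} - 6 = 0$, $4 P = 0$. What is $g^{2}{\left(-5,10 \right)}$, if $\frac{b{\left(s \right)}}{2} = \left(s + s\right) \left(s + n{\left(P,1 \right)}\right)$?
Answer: $921600$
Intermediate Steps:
$P = 0$ ($P = \frac{1}{4} \cdot 0 = 0$)
$j{\left(L \right)} = 6$ ($j{\left(L \right)} = 6 + 0 = 6$)
$b{\left(s \right)} = 4 s \left(-3 + s\right)$ ($b{\left(s \right)} = 2 \left(s + s\right) \left(s - 3\right) = 2 \cdot 2 s \left(-3 + s\right) = 4 s \left(-3 + s\right)$)
$g{\left(H,F \right)} = 24 H \left(-3 + H\right)$ ($g{\left(H,F \right)} = 6 \cdot 4 H \left(-3 + H\right) = 24 H \left(-3 + H\right)$)
$g^{2}{\left(-5,10 \right)} = \left(24 \left(-5\right) \left(-3 - 5\right)\right)^{2} = \left(24 \left(-5\right) \left(-8\right)\right)^{2} = 960^{2} = 921600$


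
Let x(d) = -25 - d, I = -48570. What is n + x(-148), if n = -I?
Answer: 48693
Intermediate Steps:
n = 48570 (n = -1*(-48570) = 48570)
n + x(-148) = 48570 + (-25 - 1*(-148)) = 48570 + (-25 + 148) = 48570 + 123 = 48693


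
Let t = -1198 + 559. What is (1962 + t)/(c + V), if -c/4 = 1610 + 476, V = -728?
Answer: -7/48 ≈ -0.14583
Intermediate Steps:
c = -8344 (c = -4*(1610 + 476) = -4*2086 = -8344)
t = -639
(1962 + t)/(c + V) = (1962 - 639)/(-8344 - 728) = 1323/(-9072) = 1323*(-1/9072) = -7/48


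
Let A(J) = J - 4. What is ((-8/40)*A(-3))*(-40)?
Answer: -56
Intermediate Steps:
A(J) = -4 + J
((-8/40)*A(-3))*(-40) = ((-8/40)*(-4 - 3))*(-40) = (-8*1/40*(-7))*(-40) = -1/5*(-7)*(-40) = (7/5)*(-40) = -56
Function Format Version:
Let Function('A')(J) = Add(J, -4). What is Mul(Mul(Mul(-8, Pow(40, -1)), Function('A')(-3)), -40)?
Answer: -56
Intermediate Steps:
Function('A')(J) = Add(-4, J)
Mul(Mul(Mul(-8, Pow(40, -1)), Function('A')(-3)), -40) = Mul(Mul(Mul(-8, Pow(40, -1)), Add(-4, -3)), -40) = Mul(Mul(Mul(-8, Rational(1, 40)), -7), -40) = Mul(Mul(Rational(-1, 5), -7), -40) = Mul(Rational(7, 5), -40) = -56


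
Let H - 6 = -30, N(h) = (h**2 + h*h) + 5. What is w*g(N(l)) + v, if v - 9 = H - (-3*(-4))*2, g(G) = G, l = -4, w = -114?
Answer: -4257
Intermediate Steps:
N(h) = 5 + 2*h**2 (N(h) = (h**2 + h**2) + 5 = 2*h**2 + 5 = 5 + 2*h**2)
H = -24 (H = 6 - 30 = -24)
v = -39 (v = 9 + (-24 - (-3*(-4))*2) = 9 + (-24 - 12*2) = 9 + (-24 - 1*24) = 9 + (-24 - 24) = 9 - 48 = -39)
w*g(N(l)) + v = -114*(5 + 2*(-4)**2) - 39 = -114*(5 + 2*16) - 39 = -114*(5 + 32) - 39 = -114*37 - 39 = -4218 - 39 = -4257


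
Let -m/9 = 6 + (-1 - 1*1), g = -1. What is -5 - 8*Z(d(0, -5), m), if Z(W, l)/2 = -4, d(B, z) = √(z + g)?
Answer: 59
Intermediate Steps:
m = -36 (m = -9*(6 + (-1 - 1*1)) = -9*(6 + (-1 - 1)) = -9*(6 - 2) = -9*4 = -36)
d(B, z) = √(-1 + z) (d(B, z) = √(z - 1) = √(-1 + z))
Z(W, l) = -8 (Z(W, l) = 2*(-4) = -8)
-5 - 8*Z(d(0, -5), m) = -5 - 8*(-8) = -5 + 64 = 59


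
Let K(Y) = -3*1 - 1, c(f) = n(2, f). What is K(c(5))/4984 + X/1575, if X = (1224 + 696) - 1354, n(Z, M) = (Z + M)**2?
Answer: 100523/280350 ≈ 0.35856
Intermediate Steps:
n(Z, M) = (M + Z)**2
c(f) = (2 + f)**2 (c(f) = (f + 2)**2 = (2 + f)**2)
K(Y) = -4 (K(Y) = -3 - 1 = -4)
X = 566 (X = 1920 - 1354 = 566)
K(c(5))/4984 + X/1575 = -4/4984 + 566/1575 = -4*1/4984 + 566*(1/1575) = -1/1246 + 566/1575 = 100523/280350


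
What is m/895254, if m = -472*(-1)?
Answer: 236/447627 ≈ 0.00052722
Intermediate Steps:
m = 472
m/895254 = 472/895254 = 472*(1/895254) = 236/447627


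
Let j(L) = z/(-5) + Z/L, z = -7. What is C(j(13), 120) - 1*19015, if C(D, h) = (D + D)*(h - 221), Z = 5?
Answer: -1259407/65 ≈ -19376.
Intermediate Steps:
j(L) = 7/5 + 5/L (j(L) = -7/(-5) + 5/L = -7*(-1/5) + 5/L = 7/5 + 5/L)
C(D, h) = 2*D*(-221 + h) (C(D, h) = (2*D)*(-221 + h) = 2*D*(-221 + h))
C(j(13), 120) - 1*19015 = 2*(7/5 + 5/13)*(-221 + 120) - 1*19015 = 2*(7/5 + 5*(1/13))*(-101) - 19015 = 2*(7/5 + 5/13)*(-101) - 19015 = 2*(116/65)*(-101) - 19015 = -23432/65 - 19015 = -1259407/65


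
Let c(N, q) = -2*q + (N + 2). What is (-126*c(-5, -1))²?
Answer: 15876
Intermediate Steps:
c(N, q) = 2 + N - 2*q (c(N, q) = -2*q + (2 + N) = 2 + N - 2*q)
(-126*c(-5, -1))² = (-126*(2 - 5 - 2*(-1)))² = (-126*(2 - 5 + 2))² = (-126*(-1))² = 126² = 15876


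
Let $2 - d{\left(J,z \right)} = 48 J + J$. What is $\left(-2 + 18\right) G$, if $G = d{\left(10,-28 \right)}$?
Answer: $-7808$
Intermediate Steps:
$d{\left(J,z \right)} = 2 - 49 J$ ($d{\left(J,z \right)} = 2 - \left(48 J + J\right) = 2 - 49 J$)
$G = -488$ ($G = 2 - 490 = -488$)
$\left(-2 + 18\right) G = \left(-2 + 18\right) \left(-488\right) = 16 \left(-488\right) = -7808$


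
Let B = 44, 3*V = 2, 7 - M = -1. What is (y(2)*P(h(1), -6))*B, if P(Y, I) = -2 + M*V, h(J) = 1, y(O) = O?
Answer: 880/3 ≈ 293.33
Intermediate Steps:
M = 8 (M = 7 - 1*(-1) = 7 + 1 = 8)
V = ⅔ (V = (⅓)*2 = ⅔ ≈ 0.66667)
P(Y, I) = 10/3 (P(Y, I) = -2 + 8*(⅔) = -2 + 16/3 = 10/3)
(y(2)*P(h(1), -6))*B = (2*(10/3))*44 = (20/3)*44 = 880/3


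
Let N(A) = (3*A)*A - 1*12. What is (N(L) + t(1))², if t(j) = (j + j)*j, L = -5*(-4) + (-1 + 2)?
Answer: 1723969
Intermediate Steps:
L = 21 (L = 20 + 1 = 21)
N(A) = -12 + 3*A² (N(A) = 3*A² - 12 = -12 + 3*A²)
t(j) = 2*j² (t(j) = (2*j)*j = 2*j²)
(N(L) + t(1))² = ((-12 + 3*21²) + 2*1²)² = ((-12 + 3*441) + 2*1)² = ((-12 + 1323) + 2)² = (1311 + 2)² = 1313² = 1723969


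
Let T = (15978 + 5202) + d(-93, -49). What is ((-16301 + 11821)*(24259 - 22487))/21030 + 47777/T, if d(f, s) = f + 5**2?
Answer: -16659412841/44398536 ≈ -375.22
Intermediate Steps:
d(f, s) = 25 + f (d(f, s) = f + 25 = 25 + f)
T = 21112 (T = (15978 + 5202) + (25 - 93) = 21180 - 68 = 21112)
((-16301 + 11821)*(24259 - 22487))/21030 + 47777/T = ((-16301 + 11821)*(24259 - 22487))/21030 + 47777/21112 = -4480*1772*(1/21030) + 47777*(1/21112) = -7938560*1/21030 + 47777/21112 = -793856/2103 + 47777/21112 = -16659412841/44398536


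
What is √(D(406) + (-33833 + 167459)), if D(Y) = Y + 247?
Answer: √134279 ≈ 366.44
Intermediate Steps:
D(Y) = 247 + Y
√(D(406) + (-33833 + 167459)) = √((247 + 406) + (-33833 + 167459)) = √(653 + 133626) = √134279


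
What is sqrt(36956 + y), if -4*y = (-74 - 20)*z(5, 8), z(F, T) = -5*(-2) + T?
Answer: sqrt(37379) ≈ 193.34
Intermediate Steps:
z(F, T) = 10 + T
y = 423 (y = -(-74 - 20)*(10 + 8)/4 = -(-47)*18/2 = -1/4*(-1692) = 423)
sqrt(36956 + y) = sqrt(36956 + 423) = sqrt(37379)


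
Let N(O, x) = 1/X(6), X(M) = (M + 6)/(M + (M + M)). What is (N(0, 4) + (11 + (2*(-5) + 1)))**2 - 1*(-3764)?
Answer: 15105/4 ≈ 3776.3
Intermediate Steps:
X(M) = (6 + M)/(3*M) (X(M) = (6 + M)/(M + 2*M) = (6 + M)/((3*M)) = (6 + M)*(1/(3*M)) = (6 + M)/(3*M))
N(O, x) = 3/2 (N(O, x) = 1/((1/3)*(6 + 6)/6) = 1/((1/3)*(1/6)*12) = 1/(2/3) = 3/2)
(N(0, 4) + (11 + (2*(-5) + 1)))**2 - 1*(-3764) = (3/2 + (11 + (2*(-5) + 1)))**2 - 1*(-3764) = (3/2 + (11 + (-10 + 1)))**2 + 3764 = (3/2 + (11 - 9))**2 + 3764 = (3/2 + 2)**2 + 3764 = (7/2)**2 + 3764 = 49/4 + 3764 = 15105/4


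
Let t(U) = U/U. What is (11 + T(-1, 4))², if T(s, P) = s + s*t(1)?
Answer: 81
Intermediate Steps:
t(U) = 1
T(s, P) = 2*s (T(s, P) = s + s*1 = s + s = 2*s)
(11 + T(-1, 4))² = (11 + 2*(-1))² = (11 - 2)² = 9² = 81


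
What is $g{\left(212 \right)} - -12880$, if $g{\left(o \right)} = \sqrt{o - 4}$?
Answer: $12880 + 4 \sqrt{13} \approx 12894.0$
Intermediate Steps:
$g{\left(o \right)} = \sqrt{-4 + o}$
$g{\left(212 \right)} - -12880 = \sqrt{-4 + 212} - -12880 = \sqrt{208} + 12880 = 4 \sqrt{13} + 12880 = 12880 + 4 \sqrt{13}$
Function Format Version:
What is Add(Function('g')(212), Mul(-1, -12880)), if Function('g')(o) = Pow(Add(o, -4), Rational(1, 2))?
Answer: Add(12880, Mul(4, Pow(13, Rational(1, 2)))) ≈ 12894.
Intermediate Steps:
Function('g')(o) = Pow(Add(-4, o), Rational(1, 2))
Add(Function('g')(212), Mul(-1, -12880)) = Add(Pow(Add(-4, 212), Rational(1, 2)), Mul(-1, -12880)) = Add(Pow(208, Rational(1, 2)), 12880) = Add(Mul(4, Pow(13, Rational(1, 2))), 12880) = Add(12880, Mul(4, Pow(13, Rational(1, 2))))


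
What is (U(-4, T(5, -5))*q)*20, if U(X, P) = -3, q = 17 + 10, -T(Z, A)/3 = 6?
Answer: -1620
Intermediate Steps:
T(Z, A) = -18 (T(Z, A) = -3*6 = -18)
q = 27
(U(-4, T(5, -5))*q)*20 = -3*27*20 = -81*20 = -1620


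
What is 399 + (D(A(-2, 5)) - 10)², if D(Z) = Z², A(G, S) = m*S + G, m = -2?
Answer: 18355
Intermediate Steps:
A(G, S) = G - 2*S (A(G, S) = -2*S + G = G - 2*S)
399 + (D(A(-2, 5)) - 10)² = 399 + ((-2 - 2*5)² - 10)² = 399 + ((-2 - 10)² - 10)² = 399 + ((-12)² - 10)² = 399 + (144 - 10)² = 399 + 134² = 399 + 17956 = 18355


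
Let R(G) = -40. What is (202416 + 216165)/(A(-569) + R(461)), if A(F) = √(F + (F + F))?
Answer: -16743240/3307 - 418581*I*√1707/3307 ≈ -5063.0 - 5229.5*I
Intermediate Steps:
A(F) = √3*√F (A(F) = √(F + 2*F) = √(3*F) = √3*√F)
(202416 + 216165)/(A(-569) + R(461)) = (202416 + 216165)/(√3*√(-569) - 40) = 418581/(√3*(I*√569) - 40) = 418581/(I*√1707 - 40) = 418581/(-40 + I*√1707)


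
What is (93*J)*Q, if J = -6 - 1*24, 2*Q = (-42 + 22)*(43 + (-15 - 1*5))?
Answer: 641700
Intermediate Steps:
Q = -230 (Q = ((-42 + 22)*(43 + (-15 - 1*5)))/2 = (-20*(43 + (-15 - 5)))/2 = (-20*(43 - 20))/2 = (-20*23)/2 = (½)*(-460) = -230)
J = -30 (J = -6 - 24 = -30)
(93*J)*Q = (93*(-30))*(-230) = -2790*(-230) = 641700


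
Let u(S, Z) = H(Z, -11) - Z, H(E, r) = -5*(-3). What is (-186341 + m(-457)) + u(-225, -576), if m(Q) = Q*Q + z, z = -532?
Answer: 22567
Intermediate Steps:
H(E, r) = 15
m(Q) = -532 + Q² (m(Q) = Q*Q - 532 = Q² - 532 = -532 + Q²)
u(S, Z) = 15 - Z
(-186341 + m(-457)) + u(-225, -576) = (-186341 + (-532 + (-457)²)) + (15 - 1*(-576)) = (-186341 + (-532 + 208849)) + (15 + 576) = (-186341 + 208317) + 591 = 21976 + 591 = 22567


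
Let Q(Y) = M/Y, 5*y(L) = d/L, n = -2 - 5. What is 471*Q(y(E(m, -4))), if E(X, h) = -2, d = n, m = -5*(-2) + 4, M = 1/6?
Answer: 785/7 ≈ 112.14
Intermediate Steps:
M = ⅙ ≈ 0.16667
n = -7
m = 14 (m = 10 + 4 = 14)
d = -7
y(L) = -7/(5*L) (y(L) = (-7/L)/5 = -7/(5*L))
Q(Y) = 1/(6*Y)
471*Q(y(E(m, -4))) = 471*(1/(6*((-7/5/(-2))))) = 471*(1/(6*((-7/5*(-½))))) = 471*(1/(6*(7/10))) = 471*((⅙)*(10/7)) = 471*(5/21) = 785/7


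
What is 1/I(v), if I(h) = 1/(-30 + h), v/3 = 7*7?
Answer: 117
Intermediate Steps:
v = 147 (v = 3*(7*7) = 3*49 = 147)
1/I(v) = 1/(1/(-30 + 147)) = 1/(1/117) = 117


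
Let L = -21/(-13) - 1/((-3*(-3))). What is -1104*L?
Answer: -64768/39 ≈ -1660.7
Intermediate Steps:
L = 176/117 (L = -21*(-1/13) - 1/9 = 21/13 - 1*1/9 = 21/13 - 1/9 = 176/117 ≈ 1.5043)
-1104*L = -1104*176/117 = -64768/39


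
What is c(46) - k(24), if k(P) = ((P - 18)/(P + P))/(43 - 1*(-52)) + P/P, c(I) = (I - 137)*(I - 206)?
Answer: 11064839/760 ≈ 14559.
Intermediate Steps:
c(I) = (-206 + I)*(-137 + I) (c(I) = (-137 + I)*(-206 + I) = (-206 + I)*(-137 + I))
k(P) = 1 + (-18 + P)/(190*P) (k(P) = ((-18 + P)/((2*P)))/(43 + 52) + 1 = ((-18 + P)*(1/(2*P)))/95 + 1 = ((-18 + P)/(2*P))*(1/95) + 1 = (-18 + P)/(190*P) + 1 = 1 + (-18 + P)/(190*P))
c(46) - k(24) = (28222 + 46² - 343*46) - (-18 + 191*24)/(190*24) = (28222 + 2116 - 15778) - (-18 + 4584)/(190*24) = 14560 - 4566/(190*24) = 14560 - 1*761/760 = 14560 - 761/760 = 11064839/760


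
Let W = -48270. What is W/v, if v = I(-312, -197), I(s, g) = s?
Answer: 8045/52 ≈ 154.71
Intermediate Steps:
v = -312
W/v = -48270/(-312) = -48270*(-1/312) = 8045/52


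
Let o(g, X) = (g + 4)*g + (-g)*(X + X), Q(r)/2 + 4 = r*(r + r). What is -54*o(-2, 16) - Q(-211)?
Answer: -181316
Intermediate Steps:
Q(r) = -8 + 4*r**2 (Q(r) = -8 + 2*(r*(r + r)) = -8 + 2*(r*(2*r)) = -8 + 2*(2*r**2) = -8 + 4*r**2)
o(g, X) = g*(4 + g) - 2*X*g (o(g, X) = (4 + g)*g + (-g)*(2*X) = g*(4 + g) - 2*X*g)
-54*o(-2, 16) - Q(-211) = -(-108)*(4 - 2 - 2*16) - (-8 + 4*(-211)**2) = -(-108)*(4 - 2 - 32) - (-8 + 4*44521) = -(-108)*(-30) - (-8 + 178084) = -54*60 - 1*178076 = -3240 - 178076 = -181316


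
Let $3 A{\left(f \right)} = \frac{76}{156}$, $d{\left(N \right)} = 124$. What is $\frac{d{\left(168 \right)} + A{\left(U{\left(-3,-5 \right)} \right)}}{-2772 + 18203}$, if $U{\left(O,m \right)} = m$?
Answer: $\frac{14527}{1805427} \approx 0.0080463$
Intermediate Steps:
$A{\left(f \right)} = \frac{19}{117}$ ($A{\left(f \right)} = \frac{76 \cdot \frac{1}{156}}{3} = \frac{1}{3} \cdot \frac{19}{39} = \frac{19}{117}$)
$\frac{d{\left(168 \right)} + A{\left(U{\left(-3,-5 \right)} \right)}}{-2772 + 18203} = \frac{124 + \frac{19}{117}}{-2772 + 18203} = \frac{14527}{117 \cdot 15431} = \frac{14527}{117} \cdot \frac{1}{15431} = \frac{14527}{1805427}$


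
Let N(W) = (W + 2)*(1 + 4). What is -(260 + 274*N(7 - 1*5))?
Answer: -5740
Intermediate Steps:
N(W) = 10 + 5*W (N(W) = (2 + W)*5 = 10 + 5*W)
-(260 + 274*N(7 - 1*5)) = -(260 + 274*(10 + 5*(7 - 1*5))) = -(260 + 274*(10 + 5*(7 - 5))) = -(260 + 274*(10 + 5*2)) = -(260 + 274*(10 + 10)) = -(260 + 274*20) = -(260 + 5480) = -1*5740 = -5740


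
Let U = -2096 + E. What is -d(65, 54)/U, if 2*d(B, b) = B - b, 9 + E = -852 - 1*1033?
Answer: 11/7980 ≈ 0.0013784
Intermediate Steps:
E = -1894 (E = -9 + (-852 - 1*1033) = -9 + (-852 - 1033) = -9 - 1885 = -1894)
U = -3990 (U = -2096 - 1894 = -3990)
d(B, b) = B/2 - b/2 (d(B, b) = (B - b)/2 = B/2 - b/2)
-d(65, 54)/U = -((1/2)*65 - 1/2*54)/(-3990) = -(65/2 - 27)*(-1)/3990 = -11*(-1)/(2*3990) = -1*(-11/7980) = 11/7980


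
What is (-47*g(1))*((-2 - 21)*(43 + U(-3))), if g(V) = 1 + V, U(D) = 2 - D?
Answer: 103776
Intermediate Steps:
(-47*g(1))*((-2 - 21)*(43 + U(-3))) = (-47*(1 + 1))*((-2 - 21)*(43 + (2 - 1*(-3)))) = (-47*2)*(-23*(43 + (2 + 3))) = -(-2162)*(43 + 5) = -(-2162)*48 = -94*(-1104) = 103776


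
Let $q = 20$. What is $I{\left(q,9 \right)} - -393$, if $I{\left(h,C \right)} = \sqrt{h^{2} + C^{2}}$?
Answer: $393 + \sqrt{481} \approx 414.93$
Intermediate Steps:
$I{\left(h,C \right)} = \sqrt{C^{2} + h^{2}}$
$I{\left(q,9 \right)} - -393 = \sqrt{9^{2} + 20^{2}} - -393 = \sqrt{81 + 400} + 393 = \sqrt{481} + 393 = 393 + \sqrt{481}$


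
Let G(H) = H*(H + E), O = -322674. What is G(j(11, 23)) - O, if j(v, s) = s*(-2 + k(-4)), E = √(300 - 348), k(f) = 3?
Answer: 323203 + 92*I*√3 ≈ 3.232e+5 + 159.35*I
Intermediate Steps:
E = 4*I*√3 (E = √(-48) = 4*I*√3 ≈ 6.9282*I)
j(v, s) = s (j(v, s) = s*(-2 + 3) = s*1 = s)
G(H) = H*(H + 4*I*√3)
G(j(11, 23)) - O = 23*(23 + 4*I*√3) - 1*(-322674) = (529 + 92*I*√3) + 322674 = 323203 + 92*I*√3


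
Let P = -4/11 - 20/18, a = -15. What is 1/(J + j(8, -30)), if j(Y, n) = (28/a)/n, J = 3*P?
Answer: -2475/10796 ≈ -0.22925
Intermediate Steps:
P = -146/99 (P = -4*1/11 - 20*1/18 = -4/11 - 10/9 = -146/99 ≈ -1.4747)
J = -146/33 (J = 3*(-146/99) = -146/33 ≈ -4.4242)
j(Y, n) = -28/(15*n) (j(Y, n) = (28/(-15))/n = (28*(-1/15))/n = -28/(15*n))
1/(J + j(8, -30)) = 1/(-146/33 - 28/15/(-30)) = 1/(-146/33 - 28/15*(-1/30)) = 1/(-146/33 + 14/225) = 1/(-10796/2475) = -2475/10796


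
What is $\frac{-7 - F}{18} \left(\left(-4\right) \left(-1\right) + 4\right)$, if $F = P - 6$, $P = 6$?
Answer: $- \frac{28}{9} \approx -3.1111$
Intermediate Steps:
$F = 0$ ($F = 6 - 6 = 0$)
$\frac{-7 - F}{18} \left(\left(-4\right) \left(-1\right) + 4\right) = \frac{-7 - 0}{18} \left(\left(-4\right) \left(-1\right) + 4\right) = \frac{-7 + 0}{18} \left(4 + 4\right) = \frac{1}{18} \left(-7\right) 8 = \left(- \frac{7}{18}\right) 8 = - \frac{28}{9}$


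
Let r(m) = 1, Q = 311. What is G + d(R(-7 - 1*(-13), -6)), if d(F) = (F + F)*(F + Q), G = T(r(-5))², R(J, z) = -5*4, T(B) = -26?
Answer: -10964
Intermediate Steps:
R(J, z) = -20
G = 676 (G = (-26)² = 676)
d(F) = 2*F*(311 + F) (d(F) = (F + F)*(F + 311) = (2*F)*(311 + F) = 2*F*(311 + F))
G + d(R(-7 - 1*(-13), -6)) = 676 + 2*(-20)*(311 - 20) = 676 + 2*(-20)*291 = 676 - 11640 = -10964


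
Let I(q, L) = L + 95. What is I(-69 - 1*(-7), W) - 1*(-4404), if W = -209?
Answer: 4290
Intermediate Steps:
I(q, L) = 95 + L
I(-69 - 1*(-7), W) - 1*(-4404) = (95 - 209) - 1*(-4404) = -114 + 4404 = 4290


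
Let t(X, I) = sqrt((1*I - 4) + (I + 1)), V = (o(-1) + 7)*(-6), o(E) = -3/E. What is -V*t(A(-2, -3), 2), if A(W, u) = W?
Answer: 60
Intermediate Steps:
V = -60 (V = (-3/(-1) + 7)*(-6) = (-3*(-1) + 7)*(-6) = (3 + 7)*(-6) = 10*(-6) = -60)
t(X, I) = sqrt(-3 + 2*I) (t(X, I) = sqrt((I - 4) + (1 + I)) = sqrt((-4 + I) + (1 + I)) = sqrt(-3 + 2*I))
-V*t(A(-2, -3), 2) = -(-60)*sqrt(-3 + 2*2) = -(-60)*sqrt(-3 + 4) = -(-60)*sqrt(1) = -(-60) = -1*(-60) = 60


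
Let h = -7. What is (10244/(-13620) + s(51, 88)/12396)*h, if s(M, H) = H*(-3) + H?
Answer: 18868171/3517365 ≈ 5.3643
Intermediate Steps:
s(M, H) = -2*H (s(M, H) = -3*H + H = -2*H)
(10244/(-13620) + s(51, 88)/12396)*h = (10244/(-13620) - 2*88/12396)*(-7) = (10244*(-1/13620) - 176*1/12396)*(-7) = (-2561/3405 - 44/3099)*(-7) = -2695453/3517365*(-7) = 18868171/3517365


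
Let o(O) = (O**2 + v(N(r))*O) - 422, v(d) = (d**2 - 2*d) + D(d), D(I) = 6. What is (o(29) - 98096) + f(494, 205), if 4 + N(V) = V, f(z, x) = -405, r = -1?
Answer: -96893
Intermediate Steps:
N(V) = -4 + V
v(d) = 6 + d**2 - 2*d (v(d) = (d**2 - 2*d) + 6 = 6 + d**2 - 2*d)
o(O) = -422 + O**2 + 41*O (o(O) = (O**2 + (6 + (-4 - 1)**2 - 2*(-4 - 1))*O) - 422 = (O**2 + (6 + (-5)**2 - 2*(-5))*O) - 422 = (O**2 + (6 + 25 + 10)*O) - 422 = (O**2 + 41*O) - 422 = -422 + O**2 + 41*O)
(o(29) - 98096) + f(494, 205) = ((-422 + 29**2 + 41*29) - 98096) - 405 = ((-422 + 841 + 1189) - 98096) - 405 = (1608 - 98096) - 405 = -96488 - 405 = -96893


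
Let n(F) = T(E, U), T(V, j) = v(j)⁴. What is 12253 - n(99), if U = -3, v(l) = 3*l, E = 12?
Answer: 5692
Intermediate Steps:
T(V, j) = 81*j⁴ (T(V, j) = (3*j)⁴ = 81*j⁴)
n(F) = 6561 (n(F) = 81*(-3)⁴ = 81*81 = 6561)
12253 - n(99) = 12253 - 1*6561 = 12253 - 6561 = 5692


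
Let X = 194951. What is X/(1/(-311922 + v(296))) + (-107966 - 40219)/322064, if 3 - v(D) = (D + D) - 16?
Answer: -19620529461653865/322064 ≈ -6.0921e+10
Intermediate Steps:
v(D) = 19 - 2*D (v(D) = 3 - ((D + D) - 16) = 3 - (2*D - 16) = 3 - (-16 + 2*D) = 3 + (16 - 2*D) = 19 - 2*D)
X/(1/(-311922 + v(296))) + (-107966 - 40219)/322064 = 194951/(1/(-311922 + (19 - 2*296))) + (-107966 - 40219)/322064 = 194951/(1/(-311922 + (19 - 592))) - 148185*1/322064 = 194951/(1/(-311922 - 573)) - 148185/322064 = 194951/(1/(-312495)) - 148185/322064 = 194951/(-1/312495) - 148185/322064 = 194951*(-312495) - 148185/322064 = -60921212745 - 148185/322064 = -19620529461653865/322064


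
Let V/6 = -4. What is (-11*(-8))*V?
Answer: -2112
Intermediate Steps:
V = -24 (V = 6*(-4) = -24)
(-11*(-8))*V = -11*(-8)*(-24) = 88*(-24) = -2112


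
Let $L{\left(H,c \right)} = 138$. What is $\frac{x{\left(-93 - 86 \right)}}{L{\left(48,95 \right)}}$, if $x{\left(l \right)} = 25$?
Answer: $\frac{25}{138} \approx 0.18116$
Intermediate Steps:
$\frac{x{\left(-93 - 86 \right)}}{L{\left(48,95 \right)}} = \frac{25}{138}$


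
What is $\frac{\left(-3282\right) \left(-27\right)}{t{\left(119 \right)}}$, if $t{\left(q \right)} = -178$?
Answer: $- \frac{44307}{89} \approx -497.83$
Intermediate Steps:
$\frac{\left(-3282\right) \left(-27\right)}{t{\left(119 \right)}} = \frac{\left(-3282\right) \left(-27\right)}{-178} = 88614 \left(- \frac{1}{178}\right) = - \frac{44307}{89}$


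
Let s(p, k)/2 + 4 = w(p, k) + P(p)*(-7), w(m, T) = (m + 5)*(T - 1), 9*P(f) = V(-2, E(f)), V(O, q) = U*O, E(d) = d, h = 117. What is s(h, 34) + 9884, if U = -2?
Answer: 161296/9 ≈ 17922.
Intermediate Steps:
V(O, q) = -2*O
P(f) = 4/9 (P(f) = (-2*(-2))/9 = (1/9)*4 = 4/9)
w(m, T) = (-1 + T)*(5 + m) (w(m, T) = (5 + m)*(-1 + T) = (-1 + T)*(5 + m))
s(p, k) = -218/9 - 2*p + 10*k + 2*k*p (s(p, k) = -8 + 2*((-5 - p + 5*k + k*p) + (4/9)*(-7)) = -8 + 2*((-5 - p + 5*k + k*p) - 28/9) = -8 + 2*(-73/9 - p + 5*k + k*p) = -8 + (-146/9 - 2*p + 10*k + 2*k*p) = -218/9 - 2*p + 10*k + 2*k*p)
s(h, 34) + 9884 = (-218/9 - 2*117 + 10*34 + 2*34*117) + 9884 = (-218/9 - 234 + 340 + 7956) + 9884 = 72340/9 + 9884 = 161296/9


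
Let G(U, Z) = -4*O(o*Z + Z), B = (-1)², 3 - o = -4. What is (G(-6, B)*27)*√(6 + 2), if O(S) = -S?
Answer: 1728*√2 ≈ 2443.8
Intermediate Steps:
o = 7 (o = 3 - 1*(-4) = 3 + 4 = 7)
B = 1
G(U, Z) = 32*Z (G(U, Z) = -(-4)*(7*Z + Z) = -(-4)*8*Z = -(-32)*Z = 32*Z)
(G(-6, B)*27)*√(6 + 2) = ((32*1)*27)*√(6 + 2) = (32*27)*√8 = 864*(2*√2) = 1728*√2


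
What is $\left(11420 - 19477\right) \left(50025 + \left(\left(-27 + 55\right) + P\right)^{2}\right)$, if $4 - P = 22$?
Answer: $-403857125$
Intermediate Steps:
$P = -18$ ($P = 4 - 22 = -18$)
$\left(11420 - 19477\right) \left(50025 + \left(\left(-27 + 55\right) + P\right)^{2}\right) = \left(11420 - 19477\right) \left(50025 + \left(\left(-27 + 55\right) - 18\right)^{2}\right) = - 8057 \left(50025 + \left(28 - 18\right)^{2}\right) = - 8057 \left(50025 + 10^{2}\right) = - 8057 \left(50025 + 100\right) = \left(-8057\right) 50125 = -403857125$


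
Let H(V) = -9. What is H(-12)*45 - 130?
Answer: -535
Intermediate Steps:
H(-12)*45 - 130 = -9*45 - 130 = -405 - 130 = -535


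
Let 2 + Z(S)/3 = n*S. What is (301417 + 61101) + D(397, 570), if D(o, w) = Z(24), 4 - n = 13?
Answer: 361864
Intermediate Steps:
n = -9 (n = 4 - 1*13 = 4 - 13 = -9)
Z(S) = -6 - 27*S (Z(S) = -6 + 3*(-9*S) = -6 - 27*S)
D(o, w) = -654 (D(o, w) = -6 - 27*24 = -6 - 648 = -654)
(301417 + 61101) + D(397, 570) = (301417 + 61101) - 654 = 362518 - 654 = 361864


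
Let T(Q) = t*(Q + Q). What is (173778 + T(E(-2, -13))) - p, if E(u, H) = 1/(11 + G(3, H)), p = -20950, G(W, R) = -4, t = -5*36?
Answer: 1362736/7 ≈ 1.9468e+5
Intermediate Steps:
t = -180
E(u, H) = 1/7 (E(u, H) = 1/(11 - 4) = 1/7)
T(Q) = -360*Q (T(Q) = -180*(Q + Q) = -360*Q)
(173778 + T(E(-2, -13))) - p = (173778 - 360*1/7) - 1*(-20950) = (173778 - 360/7) + 20950 = 1216086/7 + 20950 = 1362736/7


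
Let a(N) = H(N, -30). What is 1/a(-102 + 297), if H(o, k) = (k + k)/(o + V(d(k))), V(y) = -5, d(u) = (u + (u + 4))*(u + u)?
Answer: -19/6 ≈ -3.1667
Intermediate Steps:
d(u) = 2*u*(4 + 2*u) (d(u) = (u + (4 + u))*(2*u) = (4 + 2*u)*(2*u) = 2*u*(4 + 2*u))
H(o, k) = 2*k/(-5 + o) (H(o, k) = (k + k)/(o - 5) = (2*k)/(-5 + o) = 2*k/(-5 + o))
a(N) = -60/(-5 + N) (a(N) = 2*(-30)/(-5 + N) = -60/(-5 + N))
1/a(-102 + 297) = 1/(-60/(-5 + (-102 + 297))) = 1/(-60/(-5 + 195)) = 1/(-60/190) = 1/(-60*1/190) = 1/(-6/19) = -19/6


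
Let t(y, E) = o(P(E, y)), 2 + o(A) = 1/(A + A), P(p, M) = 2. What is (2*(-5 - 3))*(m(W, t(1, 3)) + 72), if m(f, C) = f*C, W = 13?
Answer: -788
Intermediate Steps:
o(A) = -2 + 1/(2*A) (o(A) = -2 + 1/(A + A) = -2 + 1/(2*A))
t(y, E) = -7/4 (t(y, E) = -2 + (½)/2 = -2 + (½)*(½) = -2 + ¼ = -7/4)
m(f, C) = C*f
(2*(-5 - 3))*(m(W, t(1, 3)) + 72) = (2*(-5 - 3))*(-7/4*13 + 72) = (2*(-8))*(-91/4 + 72) = -16*197/4 = -788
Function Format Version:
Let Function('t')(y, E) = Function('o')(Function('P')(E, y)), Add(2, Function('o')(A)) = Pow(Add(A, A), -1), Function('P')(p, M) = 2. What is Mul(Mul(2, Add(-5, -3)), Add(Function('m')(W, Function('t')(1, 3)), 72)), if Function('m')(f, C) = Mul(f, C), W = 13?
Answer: -788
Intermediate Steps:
Function('o')(A) = Add(-2, Mul(Rational(1, 2), Pow(A, -1))) (Function('o')(A) = Add(-2, Pow(Add(A, A), -1)) = Add(-2, Pow(Mul(2, A), -1)) = Add(-2, Mul(Rational(1, 2), Pow(A, -1))))
Function('t')(y, E) = Rational(-7, 4) (Function('t')(y, E) = Add(-2, Mul(Rational(1, 2), Pow(2, -1))) = Add(-2, Mul(Rational(1, 2), Rational(1, 2))) = Add(-2, Rational(1, 4)) = Rational(-7, 4))
Function('m')(f, C) = Mul(C, f)
Mul(Mul(2, Add(-5, -3)), Add(Function('m')(W, Function('t')(1, 3)), 72)) = Mul(Mul(2, Add(-5, -3)), Add(Mul(Rational(-7, 4), 13), 72)) = Mul(Mul(2, -8), Add(Rational(-91, 4), 72)) = Mul(-16, Rational(197, 4)) = -788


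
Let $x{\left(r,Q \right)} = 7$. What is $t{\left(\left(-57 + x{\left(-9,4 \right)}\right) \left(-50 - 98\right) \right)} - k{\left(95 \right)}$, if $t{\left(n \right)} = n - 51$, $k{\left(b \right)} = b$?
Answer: $7254$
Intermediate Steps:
$t{\left(n \right)} = -51 + n$
$t{\left(\left(-57 + x{\left(-9,4 \right)}\right) \left(-50 - 98\right) \right)} - k{\left(95 \right)} = \left(-51 + \left(-57 + 7\right) \left(-50 - 98\right)\right) - 95 = \left(-51 - -7400\right) - 95 = \left(-51 + 7400\right) - 95 = 7349 - 95 = 7254$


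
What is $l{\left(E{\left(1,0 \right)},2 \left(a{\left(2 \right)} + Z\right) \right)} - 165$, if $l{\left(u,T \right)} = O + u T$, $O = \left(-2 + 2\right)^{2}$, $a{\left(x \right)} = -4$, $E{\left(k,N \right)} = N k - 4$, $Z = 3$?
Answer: $-157$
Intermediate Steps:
$E{\left(k,N \right)} = -4 + N k$
$O = 0$ ($O = 0^{2} = 0$)
$l{\left(u,T \right)} = T u$ ($l{\left(u,T \right)} = 0 + u T = 0 + T u = T u$)
$l{\left(E{\left(1,0 \right)},2 \left(a{\left(2 \right)} + Z\right) \right)} - 165 = 2 \left(-4 + 3\right) \left(-4 + 0 \cdot 1\right) - 165 = 2 \left(-1\right) \left(-4 + 0\right) - 165 = \left(-2\right) \left(-4\right) - 165 = 8 - 165 = -157$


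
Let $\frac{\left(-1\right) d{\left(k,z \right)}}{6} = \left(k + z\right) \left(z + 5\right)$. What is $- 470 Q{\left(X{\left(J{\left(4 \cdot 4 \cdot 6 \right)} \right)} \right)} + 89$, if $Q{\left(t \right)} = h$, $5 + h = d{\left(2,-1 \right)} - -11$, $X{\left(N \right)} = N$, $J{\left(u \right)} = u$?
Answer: $8549$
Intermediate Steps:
$d{\left(k,z \right)} = - 6 \left(5 + z\right) \left(k + z\right)$ ($d{\left(k,z \right)} = - 6 \left(k + z\right) \left(z + 5\right) = - 6 \left(k + z\right) \left(5 + z\right) = - 6 \left(5 + z\right) \left(k + z\right)$)
$h = -18$ ($h = -5 - 13 = -18$)
$Q{\left(t \right)} = -18$
$- 470 Q{\left(X{\left(J{\left(4 \cdot 4 \cdot 6 \right)} \right)} \right)} + 89 = \left(-470\right) \left(-18\right) + 89 = 8460 + 89 = 8549$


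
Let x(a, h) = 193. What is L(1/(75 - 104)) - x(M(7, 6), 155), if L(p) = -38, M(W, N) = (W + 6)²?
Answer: -231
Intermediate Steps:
M(W, N) = (6 + W)²
L(1/(75 - 104)) - x(M(7, 6), 155) = -38 - 1*193 = -38 - 193 = -231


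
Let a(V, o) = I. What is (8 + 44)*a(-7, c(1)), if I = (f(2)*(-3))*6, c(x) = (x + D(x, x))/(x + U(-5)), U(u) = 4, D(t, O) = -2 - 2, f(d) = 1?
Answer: -936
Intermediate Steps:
D(t, O) = -4
c(x) = (-4 + x)/(4 + x) (c(x) = (x - 4)/(x + 4) = (-4 + x)/(4 + x))
I = -18 (I = (1*(-3))*6 = -3*6 = -18)
a(V, o) = -18
(8 + 44)*a(-7, c(1)) = (8 + 44)*(-18) = 52*(-18) = -936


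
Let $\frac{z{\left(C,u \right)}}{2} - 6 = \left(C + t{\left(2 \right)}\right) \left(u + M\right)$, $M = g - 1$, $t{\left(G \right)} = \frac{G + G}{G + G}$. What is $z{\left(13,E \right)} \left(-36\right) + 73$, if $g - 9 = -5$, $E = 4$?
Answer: $-7415$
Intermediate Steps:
$g = 4$ ($g = 9 - 5 = 4$)
$t{\left(G \right)} = 1$ ($t{\left(G \right)} = \frac{2 G}{2 G} = 2 G \frac{1}{2 G} = 1$)
$M = 3$ ($M = 4 - 1 = 3$)
$z{\left(C,u \right)} = 12 + 2 \left(1 + C\right) \left(3 + u\right)$ ($z{\left(C,u \right)} = 12 + 2 \left(C + 1\right) \left(u + 3\right) = 12 + 2 \left(1 + C\right) \left(3 + u\right)$)
$z{\left(13,E \right)} \left(-36\right) + 73 = \left(18 + 2 \cdot 4 + 6 \cdot 13 + 2 \cdot 13 \cdot 4\right) \left(-36\right) + 73 = \left(18 + 8 + 78 + 104\right) \left(-36\right) + 73 = 208 \left(-36\right) + 73 = -7488 + 73 = -7415$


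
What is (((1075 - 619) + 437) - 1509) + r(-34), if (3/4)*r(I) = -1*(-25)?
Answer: -1748/3 ≈ -582.67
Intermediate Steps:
r(I) = 100/3 (r(I) = 4*(-1*(-25))/3 = (4/3)*25 = 100/3)
(((1075 - 619) + 437) - 1509) + r(-34) = (((1075 - 619) + 437) - 1509) + 100/3 = ((456 + 437) - 1509) + 100/3 = (893 - 1509) + 100/3 = -616 + 100/3 = -1748/3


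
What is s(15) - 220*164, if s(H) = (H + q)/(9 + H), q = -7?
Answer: -108239/3 ≈ -36080.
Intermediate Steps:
s(H) = (-7 + H)/(9 + H) (s(H) = (H - 7)/(9 + H) = (-7 + H)/(9 + H))
s(15) - 220*164 = (-7 + 15)/(9 + 15) - 220*164 = 8/24 - 36080 = (1/24)*8 - 36080 = ⅓ - 36080 = -108239/3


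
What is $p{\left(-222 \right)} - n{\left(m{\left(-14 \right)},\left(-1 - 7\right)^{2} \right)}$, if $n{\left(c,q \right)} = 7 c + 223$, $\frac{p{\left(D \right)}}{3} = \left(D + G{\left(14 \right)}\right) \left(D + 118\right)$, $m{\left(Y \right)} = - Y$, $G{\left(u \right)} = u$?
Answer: $64575$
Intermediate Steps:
$p{\left(D \right)} = 3 \left(14 + D\right) \left(118 + D\right)$ ($p{\left(D \right)} = 3 \left(D + 14\right) \left(D + 118\right) = 3 \left(14 + D\right) \left(118 + D\right)$)
$n{\left(c,q \right)} = 223 + 7 c$
$p{\left(-222 \right)} - n{\left(m{\left(-14 \right)},\left(-1 - 7\right)^{2} \right)} = \left(4956 + 3 \left(-222\right)^{2} + 396 \left(-222\right)\right) - \left(223 + 7 \left(\left(-1\right) \left(-14\right)\right)\right) = \left(4956 + 3 \cdot 49284 - 87912\right) - \left(223 + 7 \cdot 14\right) = \left(4956 + 147852 - 87912\right) - \left(223 + 98\right) = 64896 - 321 = 64575$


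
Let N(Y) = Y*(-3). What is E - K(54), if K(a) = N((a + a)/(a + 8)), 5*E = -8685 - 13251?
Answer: -679206/155 ≈ -4382.0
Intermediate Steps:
E = -21936/5 (E = (-8685 - 13251)/5 = (⅕)*(-21936) = -21936/5 ≈ -4387.2)
N(Y) = -3*Y
K(a) = -6*a/(8 + a) (K(a) = -3*(a + a)/(a + 8) = -3*2*a/(8 + a) = -6*a/(8 + a))
E - K(54) = -21936/5 - (-6)*54/(8 + 54) = -21936/5 - (-6)*54/62 = -21936/5 - 1*(-162/31) = -21936/5 + 162/31 = -679206/155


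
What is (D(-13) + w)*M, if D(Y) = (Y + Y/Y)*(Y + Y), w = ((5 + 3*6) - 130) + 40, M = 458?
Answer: 112210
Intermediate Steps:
w = -67 (w = ((5 + 18) - 130) + 40 = (23 - 130) + 40 = -107 + 40 = -67)
D(Y) = 2*Y*(1 + Y) (D(Y) = (Y + 1)*(2*Y) = (1 + Y)*(2*Y) = 2*Y*(1 + Y))
(D(-13) + w)*M = (2*(-13)*(1 - 13) - 67)*458 = (2*(-13)*(-12) - 67)*458 = (312 - 67)*458 = 245*458 = 112210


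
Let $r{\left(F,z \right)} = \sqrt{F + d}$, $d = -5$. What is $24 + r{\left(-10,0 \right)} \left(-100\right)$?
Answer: $24 - 100 i \sqrt{15} \approx 24.0 - 387.3 i$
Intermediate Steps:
$r{\left(F,z \right)} = \sqrt{-5 + F}$ ($r{\left(F,z \right)} = \sqrt{F - 5} = \sqrt{-5 + F}$)
$24 + r{\left(-10,0 \right)} \left(-100\right) = 24 + \sqrt{-5 - 10} \left(-100\right) = 24 + \sqrt{-15} \left(-100\right) = 24 + i \sqrt{15} \left(-100\right) = 24 - 100 i \sqrt{15}$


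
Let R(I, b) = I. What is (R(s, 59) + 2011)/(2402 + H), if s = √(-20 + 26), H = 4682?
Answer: 2011/7084 + √6/7084 ≈ 0.28422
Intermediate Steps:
s = √6 ≈ 2.4495
(R(s, 59) + 2011)/(2402 + H) = (√6 + 2011)/(2402 + 4682) = (2011 + √6)/7084 = (2011 + √6)*(1/7084) = 2011/7084 + √6/7084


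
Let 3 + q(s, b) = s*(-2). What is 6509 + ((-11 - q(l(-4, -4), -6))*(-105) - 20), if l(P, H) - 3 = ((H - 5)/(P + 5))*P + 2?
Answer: -1281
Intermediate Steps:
l(P, H) = 5 + P*(-5 + H)/(5 + P) (l(P, H) = 3 + (((H - 5)/(P + 5))*P + 2) = 3 + (((-5 + H)/(5 + P))*P + 2) = 3 + (P*(-5 + H)/(5 + P) + 2) = 3 + (2 + P*(-5 + H)/(5 + P)) = 5 + P*(-5 + H)/(5 + P))
q(s, b) = -3 - 2*s (q(s, b) = -3 + s*(-2) = -3 - 2*s)
6509 + ((-11 - q(l(-4, -4), -6))*(-105) - 20) = 6509 + ((-11 - (-3 - 2*(25 - 4*(-4))/(5 - 4)))*(-105) - 20) = 6509 + ((-11 - (-3 - 2*(25 + 16)/1))*(-105) - 20) = 6509 + ((-11 - (-3 - 2*41))*(-105) - 20) = 6509 + ((-11 - (-3 - 82))*(-105) - 20) = 6509 + ((-11 - 1*(-85))*(-105) - 20) = 6509 + ((-11 + 85)*(-105) - 20) = 6509 + (74*(-105) - 20) = 6509 + (-7770 - 20) = 6509 - 7790 = -1281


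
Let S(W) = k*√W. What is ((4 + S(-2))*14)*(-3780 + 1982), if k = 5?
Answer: -100688 - 125860*I*√2 ≈ -1.0069e+5 - 1.7799e+5*I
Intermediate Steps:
S(W) = 5*√W
((4 + S(-2))*14)*(-3780 + 1982) = ((4 + 5*√(-2))*14)*(-3780 + 1982) = ((4 + 5*(I*√2))*14)*(-1798) = ((4 + 5*I*√2)*14)*(-1798) = (56 + 70*I*√2)*(-1798) = -100688 - 125860*I*√2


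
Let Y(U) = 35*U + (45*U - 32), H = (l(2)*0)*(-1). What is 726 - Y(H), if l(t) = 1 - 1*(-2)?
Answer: 758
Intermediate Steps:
l(t) = 3 (l(t) = 1 + 2 = 3)
H = 0 (H = (3*0)*(-1) = 0*(-1) = 0)
Y(U) = -32 + 80*U (Y(U) = 35*U + (-32 + 45*U) = -32 + 80*U)
726 - Y(H) = 726 - (-32 + 80*0) = 726 - (-32 + 0) = 726 - 1*(-32) = 726 + 32 = 758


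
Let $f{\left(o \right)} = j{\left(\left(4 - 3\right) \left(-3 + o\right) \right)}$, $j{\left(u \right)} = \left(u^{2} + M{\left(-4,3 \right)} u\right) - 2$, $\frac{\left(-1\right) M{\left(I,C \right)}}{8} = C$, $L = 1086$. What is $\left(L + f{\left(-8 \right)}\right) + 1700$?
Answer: $3169$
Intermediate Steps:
$M{\left(I,C \right)} = - 8 C$
$j{\left(u \right)} = -2 + u^{2} - 24 u$ ($j{\left(u \right)} = \left(u^{2} + \left(-8\right) 3 u\right) - 2 = \left(u^{2} - 24 u\right) - 2 = -2 + u^{2} - 24 u$)
$f{\left(o \right)} = 70 + \left(-3 + o\right)^{2} - 24 o$ ($f{\left(o \right)} = -2 + \left(\left(4 - 3\right) \left(-3 + o\right)\right)^{2} - 24 \left(4 - 3\right) \left(-3 + o\right) = -2 + \left(1 \left(-3 + o\right)\right)^{2} - 24 \cdot 1 \left(-3 + o\right) = -2 + \left(-3 + o\right)^{2} - 24 \left(-3 + o\right) = -2 + \left(-3 + o\right)^{2} - \left(-72 + 24 o\right) = 70 + \left(-3 + o\right)^{2} - 24 o$)
$\left(L + f{\left(-8 \right)}\right) + 1700 = \left(1086 + \left(79 + \left(-8\right)^{2} - -240\right)\right) + 1700 = \left(1086 + \left(79 + 64 + 240\right)\right) + 1700 = \left(1086 + 383\right) + 1700 = 1469 + 1700 = 3169$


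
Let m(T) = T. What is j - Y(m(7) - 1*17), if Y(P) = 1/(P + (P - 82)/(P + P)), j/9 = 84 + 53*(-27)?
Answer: -327316/27 ≈ -12123.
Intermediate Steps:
j = -12123 (j = 9*(84 + 53*(-27)) = 9*(84 - 1431) = 9*(-1347) = -12123)
Y(P) = 1/(P + (-82 + P)/(2*P)) (Y(P) = 1/(P + (-82 + P)/((2*P))) = 1/(P + (-82 + P)*(1/(2*P))) = 1/(P + (-82 + P)/(2*P)))
j - Y(m(7) - 1*17) = -12123 - 2*(7 - 1*17)/(-82 + (7 - 1*17) + 2*(7 - 1*17)**2) = -12123 - 2*(7 - 17)/(-82 + (7 - 17) + 2*(7 - 17)**2) = -12123 - 2*(-10)/(-82 - 10 + 2*(-10)**2) = -12123 - 2*(-10)/(-82 - 10 + 2*100) = -12123 - 2*(-10)/(-82 - 10 + 200) = -12123 - 2*(-10)/108 = -12123 - 1*(-5/27) = -12123 + 5/27 = -327316/27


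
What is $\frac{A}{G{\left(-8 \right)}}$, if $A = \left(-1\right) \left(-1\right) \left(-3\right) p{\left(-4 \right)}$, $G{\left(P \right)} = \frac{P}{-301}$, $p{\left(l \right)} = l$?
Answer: $\frac{903}{2} \approx 451.5$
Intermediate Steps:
$G{\left(P \right)} = - \frac{P}{301}$ ($G{\left(P \right)} = P \left(- \frac{1}{301}\right) = - \frac{P}{301}$)
$A = 12$ ($A = \left(-1\right) \left(-1\right) \left(-3\right) \left(-4\right) = 1 \left(-3\right) \left(-4\right) = \left(-3\right) \left(-4\right) = 12$)
$\frac{A}{G{\left(-8 \right)}} = \frac{12}{\left(- \frac{1}{301}\right) \left(-8\right)} = \frac{12}{\frac{8}{301}} = 12 \cdot \frac{301}{8} = \frac{903}{2}$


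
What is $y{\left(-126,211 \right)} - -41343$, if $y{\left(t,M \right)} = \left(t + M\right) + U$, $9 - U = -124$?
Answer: $41561$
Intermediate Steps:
$U = 133$ ($U = 9 - -124 = 9 + 124 = 133$)
$y{\left(t,M \right)} = 133 + M + t$ ($y{\left(t,M \right)} = \left(t + M\right) + 133 = \left(M + t\right) + 133 = 133 + M + t$)
$y{\left(-126,211 \right)} - -41343 = \left(133 + 211 - 126\right) - -41343 = 218 + 41343 = 41561$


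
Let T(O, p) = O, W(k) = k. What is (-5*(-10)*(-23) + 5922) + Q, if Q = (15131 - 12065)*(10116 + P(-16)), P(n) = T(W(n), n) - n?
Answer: 31020428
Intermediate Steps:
P(n) = 0 (P(n) = n - n = 0)
Q = 31015656 (Q = (15131 - 12065)*(10116 + 0) = 3066*10116 = 31015656)
(-5*(-10)*(-23) + 5922) + Q = (-5*(-10)*(-23) + 5922) + 31015656 = (50*(-23) + 5922) + 31015656 = (-1150 + 5922) + 31015656 = 4772 + 31015656 = 31020428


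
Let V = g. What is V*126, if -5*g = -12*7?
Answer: 10584/5 ≈ 2116.8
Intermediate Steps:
g = 84/5 (g = -(-12)*7/5 = -⅕*(-84) = 84/5 ≈ 16.800)
V = 84/5 ≈ 16.800
V*126 = (84/5)*126 = 10584/5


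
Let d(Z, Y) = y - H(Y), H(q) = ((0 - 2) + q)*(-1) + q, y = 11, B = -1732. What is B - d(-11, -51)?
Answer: -1741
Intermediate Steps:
H(q) = 2 (H(q) = (-2 + q)*(-1) + q = (2 - q) + q = 2)
d(Z, Y) = 9 (d(Z, Y) = 11 - 1*2 = 11 - 2 = 9)
B - d(-11, -51) = -1732 - 1*9 = -1732 - 9 = -1741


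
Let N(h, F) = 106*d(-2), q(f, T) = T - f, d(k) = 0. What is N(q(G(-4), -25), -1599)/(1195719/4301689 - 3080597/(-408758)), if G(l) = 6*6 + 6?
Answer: 0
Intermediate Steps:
G(l) = 42 (G(l) = 36 + 6 = 42)
N(h, F) = 0 (N(h, F) = 106*0 = 0)
N(q(G(-4), -25), -1599)/(1195719/4301689 - 3080597/(-408758)) = 0/(1195719/4301689 - 3080597/(-408758)) = 0/(1195719*(1/4301689) - 3080597*(-1/408758)) = 0/(170817/614527 + 3080597/408758) = 0/(1962932847905/251192827466) = 0*(251192827466/1962932847905) = 0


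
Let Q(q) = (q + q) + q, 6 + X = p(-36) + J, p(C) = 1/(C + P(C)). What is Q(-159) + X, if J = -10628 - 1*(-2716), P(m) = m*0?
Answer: -302221/36 ≈ -8395.0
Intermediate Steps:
P(m) = 0
p(C) = 1/C (p(C) = 1/(C + 0) = 1/C)
J = -7912 (J = -10628 + 2716 = -7912)
X = -285049/36 (X = -6 + (1/(-36) - 7912) = -6 + (-1/36 - 7912) = -6 - 284833/36 = -285049/36 ≈ -7918.0)
Q(q) = 3*q (Q(q) = 2*q + q = 3*q)
Q(-159) + X = 3*(-159) - 285049/36 = -477 - 285049/36 = -302221/36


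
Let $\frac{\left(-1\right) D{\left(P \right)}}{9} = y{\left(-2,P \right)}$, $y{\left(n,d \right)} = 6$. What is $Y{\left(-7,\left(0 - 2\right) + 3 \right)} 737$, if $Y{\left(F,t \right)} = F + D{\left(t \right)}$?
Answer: $-44957$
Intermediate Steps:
$D{\left(P \right)} = -54$ ($D{\left(P \right)} = \left(-9\right) 6 = -54$)
$Y{\left(F,t \right)} = -54 + F$ ($Y{\left(F,t \right)} = F - 54 = -54 + F$)
$Y{\left(-7,\left(0 - 2\right) + 3 \right)} 737 = \left(-54 - 7\right) 737 = \left(-61\right) 737 = -44957$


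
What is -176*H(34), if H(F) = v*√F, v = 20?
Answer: -3520*√34 ≈ -20525.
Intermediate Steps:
H(F) = 20*√F
-176*H(34) = -3520*√34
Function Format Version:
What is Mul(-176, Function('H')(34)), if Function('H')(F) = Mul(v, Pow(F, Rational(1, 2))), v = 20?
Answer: Mul(-3520, Pow(34, Rational(1, 2))) ≈ -20525.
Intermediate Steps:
Function('H')(F) = Mul(20, Pow(F, Rational(1, 2)))
Mul(-176, Function('H')(34)) = Mul(-176, Mul(20, Pow(34, Rational(1, 2)))) = Mul(-3520, Pow(34, Rational(1, 2)))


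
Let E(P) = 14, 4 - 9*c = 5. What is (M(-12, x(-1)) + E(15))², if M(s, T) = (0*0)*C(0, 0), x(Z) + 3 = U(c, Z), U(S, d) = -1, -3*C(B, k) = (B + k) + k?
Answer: 196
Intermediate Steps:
c = -⅑ (c = 4/9 - ⅑*5 = 4/9 - 5/9 = -⅑ ≈ -0.11111)
C(B, k) = -2*k/3 - B/3 (C(B, k) = -((B + k) + k)/3 = -(B + 2*k)/3 = -2*k/3 - B/3)
x(Z) = -4 (x(Z) = -3 - 1 = -4)
M(s, T) = 0 (M(s, T) = (0*0)*(-⅔*0 - ⅓*0) = 0*(0 + 0) = 0*0 = 0)
(M(-12, x(-1)) + E(15))² = (0 + 14)² = 14² = 196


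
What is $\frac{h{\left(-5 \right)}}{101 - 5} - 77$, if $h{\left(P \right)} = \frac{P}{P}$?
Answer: $- \frac{7391}{96} \approx -76.99$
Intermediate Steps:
$h{\left(P \right)} = 1$
$\frac{h{\left(-5 \right)}}{101 - 5} - 77 = 1 \frac{1}{101 - 5} - 77 = 1 \cdot \frac{1}{96} - 77 = \frac{1}{96} - 77 = - \frac{7391}{96}$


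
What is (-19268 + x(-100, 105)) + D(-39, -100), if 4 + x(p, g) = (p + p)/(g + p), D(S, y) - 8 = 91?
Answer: -19213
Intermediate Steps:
D(S, y) = 99 (D(S, y) = 8 + 91 = 99)
x(p, g) = -4 + 2*p/(g + p) (x(p, g) = -4 + (p + p)/(g + p) = -4 + (2*p)/(g + p) = -4 + 2*p/(g + p))
(-19268 + x(-100, 105)) + D(-39, -100) = (-19268 + 2*(-1*(-100) - 2*105)/(105 - 100)) + 99 = (-19268 + 2*(100 - 210)/5) + 99 = (-19268 + 2*(⅕)*(-110)) + 99 = (-19268 - 44) + 99 = -19312 + 99 = -19213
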